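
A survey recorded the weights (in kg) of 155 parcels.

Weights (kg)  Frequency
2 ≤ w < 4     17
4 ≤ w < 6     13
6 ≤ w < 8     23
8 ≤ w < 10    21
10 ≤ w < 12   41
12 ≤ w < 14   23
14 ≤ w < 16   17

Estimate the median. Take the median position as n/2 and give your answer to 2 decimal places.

Cumulative frequencies: 17, 30, 53, 74, 115, 138, 155
n = 155; position = n/2 = 77.5.
This falls in the class 10 ≤ w < 12: L = 10, F = 74, f = 41, h = 2.
Median ≈ 10 + ((77.5 − 74) / 41) × 2 = 10.1707

10.17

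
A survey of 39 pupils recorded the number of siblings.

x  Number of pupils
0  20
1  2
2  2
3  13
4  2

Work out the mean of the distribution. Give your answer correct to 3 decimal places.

1.359

Values: 0, 1, 2, 3, 4
Σfx = 20×0 + 2×1 + 2×2 + 13×3 + 2×4 = 53
n = Σf = 39
Mean = 53 / 39 = 1.3590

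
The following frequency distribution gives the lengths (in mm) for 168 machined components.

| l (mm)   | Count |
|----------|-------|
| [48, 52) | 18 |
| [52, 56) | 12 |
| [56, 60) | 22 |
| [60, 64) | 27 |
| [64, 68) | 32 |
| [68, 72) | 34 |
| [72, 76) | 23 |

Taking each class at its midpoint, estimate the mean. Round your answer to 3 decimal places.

Midpoints: 50, 54, 58, 62, 66, 70, 74
Σfm = 18×50 + 12×54 + 22×58 + 27×62 + 32×66 + 34×70 + 23×74 = 10692
n = Σf = 168
Mean = 10692 / 168 = 63.6429

63.643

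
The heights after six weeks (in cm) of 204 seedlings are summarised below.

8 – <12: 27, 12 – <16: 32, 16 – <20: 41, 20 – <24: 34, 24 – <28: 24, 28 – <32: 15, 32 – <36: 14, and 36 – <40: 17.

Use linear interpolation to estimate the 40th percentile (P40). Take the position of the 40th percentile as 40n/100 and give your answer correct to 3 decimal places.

Cumulative frequencies: 27, 59, 100, 134, 158, 173, 187, 204
n = 204; position = 40n/100 = 81.6.
This falls in the class 16 – <20: L = 16, F = 59, f = 41, h = 4.
40th percentile ≈ 16 + ((81.6 − 59) / 41) × 4 = 18.2049

18.205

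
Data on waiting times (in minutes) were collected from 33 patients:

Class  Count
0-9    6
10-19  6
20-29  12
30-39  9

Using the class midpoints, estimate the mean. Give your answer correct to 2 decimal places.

Midpoints: 4.5, 14.5, 24.5, 34.5
Σfm = 6×4.5 + 6×14.5 + 12×24.5 + 9×34.5 = 718.5
n = Σf = 33
Mean = 718.5 / 33 = 21.7727

21.77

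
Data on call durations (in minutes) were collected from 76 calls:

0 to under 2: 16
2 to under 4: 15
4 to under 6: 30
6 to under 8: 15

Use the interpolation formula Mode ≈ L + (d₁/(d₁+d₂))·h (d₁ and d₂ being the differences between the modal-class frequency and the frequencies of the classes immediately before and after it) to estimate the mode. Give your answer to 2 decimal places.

5.00

Modal class: 4 to under 6 (highest frequency 30).
d₁ = 30 − 15 = 15, d₂ = 30 − 15 = 15
Mode ≈ 4 + (15/(15+15)) × 2 = 4 + 1.0000 = 5.0000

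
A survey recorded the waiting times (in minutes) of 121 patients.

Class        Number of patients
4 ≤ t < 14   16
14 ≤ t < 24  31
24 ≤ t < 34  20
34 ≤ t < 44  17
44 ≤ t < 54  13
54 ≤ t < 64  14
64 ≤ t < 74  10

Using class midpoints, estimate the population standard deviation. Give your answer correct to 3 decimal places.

Midpoints: 9, 19, 29, 39, 49, 59, 69
n = 121, Σfm = 4129, mean = 34.1240
Σfm² = 182721
Σf(m − x̄)² = Σfm² − (Σfm)²/n = 182721 − 4129²/121 = 41823.1405
Population variance = 41823.1405 / 121 = 345.6458
Standard deviation = √345.6458 = 18.5916

18.592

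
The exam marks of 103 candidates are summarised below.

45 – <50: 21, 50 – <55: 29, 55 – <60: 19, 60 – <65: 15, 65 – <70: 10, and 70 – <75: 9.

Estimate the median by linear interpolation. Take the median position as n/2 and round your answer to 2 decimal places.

Cumulative frequencies: 21, 50, 69, 84, 94, 103
n = 103; position = n/2 = 51.5.
This falls in the class 55 – <60: L = 55, F = 50, f = 19, h = 5.
Median ≈ 55 + ((51.5 − 50) / 19) × 5 = 55.3947

55.39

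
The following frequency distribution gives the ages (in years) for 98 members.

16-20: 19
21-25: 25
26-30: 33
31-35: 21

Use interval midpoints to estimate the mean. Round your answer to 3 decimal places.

25.857

Midpoints: 18, 23, 28, 33
Σfm = 19×18 + 25×23 + 33×28 + 21×33 = 2534
n = Σf = 98
Mean = 2534 / 98 = 25.8571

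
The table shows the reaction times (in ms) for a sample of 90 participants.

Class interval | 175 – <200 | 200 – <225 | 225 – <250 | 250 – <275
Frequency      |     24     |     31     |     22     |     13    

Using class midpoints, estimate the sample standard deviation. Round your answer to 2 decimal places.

Midpoints: 187.5, 212.5, 237.5, 262.5
n = 90, Σfm = 19725, mean = 219.1667
Σfm² = 4380312.5
Σf(m − x̄)² = Σfm² − (Σfm)²/n = 4380312.5 − 19725²/90 = 57250.0000
Sample variance = 57250.0000 / 89 = 643.2584
Standard deviation = √643.2584 = 25.3625

25.36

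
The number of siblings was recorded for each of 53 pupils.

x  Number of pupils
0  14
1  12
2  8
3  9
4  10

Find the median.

Cumulative frequencies: 14, 26, 34, 43, 53
n = 53, so the median is the value in position (n+1)/2 = 27.
Position 27 falls at value 2.

2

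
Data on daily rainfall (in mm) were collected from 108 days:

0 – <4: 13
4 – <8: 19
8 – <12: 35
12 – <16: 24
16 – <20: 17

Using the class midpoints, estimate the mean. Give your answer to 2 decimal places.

Midpoints: 2, 6, 10, 14, 18
Σfm = 13×2 + 19×6 + 35×10 + 24×14 + 17×18 = 1132
n = Σf = 108
Mean = 1132 / 108 = 10.4815

10.48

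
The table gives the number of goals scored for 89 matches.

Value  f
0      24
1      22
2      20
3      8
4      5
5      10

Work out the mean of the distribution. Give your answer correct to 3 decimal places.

1.753

Values: 0, 1, 2, 3, 4, 5
Σfx = 24×0 + 22×1 + 20×2 + 8×3 + 5×4 + 10×5 = 156
n = Σf = 89
Mean = 156 / 89 = 1.7528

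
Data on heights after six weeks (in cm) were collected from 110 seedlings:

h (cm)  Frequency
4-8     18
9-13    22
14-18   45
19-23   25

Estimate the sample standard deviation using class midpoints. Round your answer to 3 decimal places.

5.002

Midpoints: 6, 11, 16, 21
n = 110, Σfm = 1595, mean = 14.5000
Σfm² = 25855
Σf(m − x̄)² = Σfm² − (Σfm)²/n = 25855 − 1595²/110 = 2727.5000
Sample variance = 2727.5000 / 109 = 25.0229
Standard deviation = √25.0229 = 5.0023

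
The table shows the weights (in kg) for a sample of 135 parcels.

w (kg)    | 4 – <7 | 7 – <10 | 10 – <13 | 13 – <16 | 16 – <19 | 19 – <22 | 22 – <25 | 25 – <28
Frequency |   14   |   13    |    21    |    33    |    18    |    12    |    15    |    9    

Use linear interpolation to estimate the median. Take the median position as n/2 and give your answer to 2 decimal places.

Cumulative frequencies: 14, 27, 48, 81, 99, 111, 126, 135
n = 135; position = n/2 = 67.5.
This falls in the class 13 – <16: L = 13, F = 48, f = 33, h = 3.
Median ≈ 13 + ((67.5 − 48) / 33) × 3 = 14.7727

14.77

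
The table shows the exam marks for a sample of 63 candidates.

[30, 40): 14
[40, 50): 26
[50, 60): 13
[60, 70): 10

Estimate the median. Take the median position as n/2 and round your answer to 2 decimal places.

Cumulative frequencies: 14, 40, 53, 63
n = 63; position = n/2 = 31.5.
This falls in the class [40, 50): L = 40, F = 14, f = 26, h = 10.
Median ≈ 40 + ((31.5 − 14) / 26) × 10 = 46.7308

46.73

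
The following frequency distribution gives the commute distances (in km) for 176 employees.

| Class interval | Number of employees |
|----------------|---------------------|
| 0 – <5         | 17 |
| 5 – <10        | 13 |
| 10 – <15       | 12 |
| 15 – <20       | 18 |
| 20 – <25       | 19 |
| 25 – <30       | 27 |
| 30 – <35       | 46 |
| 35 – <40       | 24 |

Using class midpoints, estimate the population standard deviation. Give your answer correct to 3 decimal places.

11.129

Midpoints: 2.5, 7.5, 12.5, 17.5, 22.5, 27.5, 32.5, 37.5
n = 176, Σfm = 4170, mean = 23.6932
Σfm² = 120600
Σf(m − x̄)² = Σfm² − (Σfm)²/n = 120600 − 4170²/176 = 21799.4318
Population variance = 21799.4318 / 176 = 123.8604
Standard deviation = √123.8604 = 11.1293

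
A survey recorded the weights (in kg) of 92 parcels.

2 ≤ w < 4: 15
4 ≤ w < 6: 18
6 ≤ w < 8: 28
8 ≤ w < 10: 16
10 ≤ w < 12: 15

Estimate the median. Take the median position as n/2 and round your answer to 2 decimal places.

Cumulative frequencies: 15, 33, 61, 77, 92
n = 92; position = n/2 = 46.
This falls in the class 6 ≤ w < 8: L = 6, F = 33, f = 28, h = 2.
Median ≈ 6 + ((46 − 33) / 28) × 2 = 6.9286

6.93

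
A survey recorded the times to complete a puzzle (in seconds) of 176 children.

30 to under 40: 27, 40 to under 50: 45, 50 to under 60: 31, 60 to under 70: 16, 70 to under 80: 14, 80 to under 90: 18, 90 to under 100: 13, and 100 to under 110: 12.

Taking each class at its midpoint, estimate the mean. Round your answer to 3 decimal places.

Midpoints: 35, 45, 55, 65, 75, 85, 95, 105
Σfm = 27×35 + 45×45 + 31×55 + 16×65 + 14×75 + 18×85 + 13×95 + 12×105 = 10790
n = Σf = 176
Mean = 10790 / 176 = 61.3068

61.307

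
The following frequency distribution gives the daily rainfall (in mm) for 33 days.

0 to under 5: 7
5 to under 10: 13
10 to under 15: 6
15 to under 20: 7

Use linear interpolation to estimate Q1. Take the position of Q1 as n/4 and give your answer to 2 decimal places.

5.48

Cumulative frequencies: 7, 20, 26, 33
n = 33; position = n/4 = 8.25.
This falls in the class 5 to under 10: L = 5, F = 7, f = 13, h = 5.
Lower quartile ≈ 5 + ((8.25 − 7) / 13) × 5 = 5.4808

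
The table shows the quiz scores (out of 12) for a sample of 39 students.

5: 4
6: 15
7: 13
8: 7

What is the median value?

7

Cumulative frequencies: 4, 19, 32, 39
n = 39, so the median is the value in position (n+1)/2 = 20.
Position 20 falls at value 7.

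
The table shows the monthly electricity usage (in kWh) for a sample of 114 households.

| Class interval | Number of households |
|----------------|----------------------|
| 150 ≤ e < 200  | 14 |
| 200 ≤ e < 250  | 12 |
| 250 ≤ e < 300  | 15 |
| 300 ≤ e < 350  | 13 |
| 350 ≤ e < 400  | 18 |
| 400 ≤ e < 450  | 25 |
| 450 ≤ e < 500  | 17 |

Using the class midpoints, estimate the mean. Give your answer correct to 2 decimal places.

341.67

Midpoints: 175, 225, 275, 325, 375, 425, 475
Σfm = 14×175 + 12×225 + 15×275 + 13×325 + 18×375 + 25×425 + 17×475 = 38950
n = Σf = 114
Mean = 38950 / 114 = 341.6667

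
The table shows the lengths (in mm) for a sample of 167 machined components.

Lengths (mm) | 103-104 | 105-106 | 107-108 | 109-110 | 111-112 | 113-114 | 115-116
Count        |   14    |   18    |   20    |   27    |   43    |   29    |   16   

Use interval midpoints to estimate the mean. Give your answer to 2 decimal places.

110.11

Midpoints: 103.5, 105.5, 107.5, 109.5, 111.5, 113.5, 115.5
Σfm = 14×103.5 + 18×105.5 + 20×107.5 + 27×109.5 + 43×111.5 + 29×113.5 + 16×115.5 = 18388.5
n = Σf = 167
Mean = 18388.5 / 167 = 110.1108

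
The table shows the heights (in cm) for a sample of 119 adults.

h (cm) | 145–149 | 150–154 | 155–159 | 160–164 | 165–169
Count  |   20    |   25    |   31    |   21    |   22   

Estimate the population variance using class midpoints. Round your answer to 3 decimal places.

Midpoints: 147, 152, 157, 162, 167
n = 119, Σfm = 18683, mean = 157.0000
Σfm² = 2938581
Σf(m − x̄)² = Σfm² − (Σfm)²/n = 2938581 − 18683²/119 = 5350.0000
Population variance = 5350.0000 / 119 = 44.9580

44.958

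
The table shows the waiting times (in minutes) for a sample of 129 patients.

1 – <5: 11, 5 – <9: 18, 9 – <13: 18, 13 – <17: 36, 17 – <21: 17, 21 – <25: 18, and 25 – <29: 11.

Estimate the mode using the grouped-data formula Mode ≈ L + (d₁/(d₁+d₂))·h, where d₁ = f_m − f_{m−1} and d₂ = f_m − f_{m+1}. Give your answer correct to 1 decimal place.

14.9

Modal class: 13 – <17 (highest frequency 36).
d₁ = 36 − 18 = 18, d₂ = 36 − 17 = 19
Mode ≈ 13 + (18/(18+19)) × 4 = 13 + 1.9459 = 14.9459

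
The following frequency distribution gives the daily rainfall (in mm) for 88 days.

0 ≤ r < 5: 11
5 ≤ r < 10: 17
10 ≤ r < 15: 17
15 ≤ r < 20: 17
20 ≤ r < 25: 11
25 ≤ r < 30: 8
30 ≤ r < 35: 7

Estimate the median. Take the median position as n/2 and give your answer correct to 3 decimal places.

14.706

Cumulative frequencies: 11, 28, 45, 62, 73, 81, 88
n = 88; position = n/2 = 44.
This falls in the class 10 ≤ r < 15: L = 10, F = 28, f = 17, h = 5.
Median ≈ 10 + ((44 − 28) / 17) × 5 = 14.7059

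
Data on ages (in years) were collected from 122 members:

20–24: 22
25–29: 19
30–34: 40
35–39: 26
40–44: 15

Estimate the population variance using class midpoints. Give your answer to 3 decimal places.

Midpoints: 22, 27, 32, 37, 42
n = 122, Σfm = 3869, mean = 31.7131
Σfm² = 127513
Σf(m − x̄)² = Σfm² − (Σfm)²/n = 127513 − 3869²/122 = 4814.9590
Population variance = 4814.9590 / 122 = 39.4669

39.467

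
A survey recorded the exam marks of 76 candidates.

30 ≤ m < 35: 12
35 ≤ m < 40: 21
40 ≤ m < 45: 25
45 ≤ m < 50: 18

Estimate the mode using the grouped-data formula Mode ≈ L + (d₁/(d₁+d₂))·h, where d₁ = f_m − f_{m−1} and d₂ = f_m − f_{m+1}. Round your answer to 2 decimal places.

41.82

Modal class: 40 ≤ m < 45 (highest frequency 25).
d₁ = 25 − 21 = 4, d₂ = 25 − 18 = 7
Mode ≈ 40 + (4/(4+7)) × 5 = 40 + 1.8182 = 41.8182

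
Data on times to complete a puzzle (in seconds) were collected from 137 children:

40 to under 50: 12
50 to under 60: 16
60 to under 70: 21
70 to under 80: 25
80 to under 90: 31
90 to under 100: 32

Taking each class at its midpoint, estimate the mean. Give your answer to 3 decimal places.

Midpoints: 45, 55, 65, 75, 85, 95
Σfm = 12×45 + 16×55 + 21×65 + 25×75 + 31×85 + 32×95 = 10335
n = Σf = 137
Mean = 10335 / 137 = 75.4380

75.438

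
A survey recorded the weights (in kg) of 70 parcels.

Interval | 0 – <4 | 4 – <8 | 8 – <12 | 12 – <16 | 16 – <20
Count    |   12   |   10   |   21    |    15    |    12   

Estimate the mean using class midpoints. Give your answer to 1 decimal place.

Midpoints: 2, 6, 10, 14, 18
Σfm = 12×2 + 10×6 + 21×10 + 15×14 + 12×18 = 720
n = Σf = 70
Mean = 720 / 70 = 10.2857

10.3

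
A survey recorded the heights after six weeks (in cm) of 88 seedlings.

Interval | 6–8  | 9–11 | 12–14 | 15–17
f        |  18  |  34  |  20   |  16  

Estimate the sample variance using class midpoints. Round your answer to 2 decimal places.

9.19

Midpoints: 7, 10, 13, 16
n = 88, Σfm = 982, mean = 11.1591
Σfm² = 11758
Σf(m − x̄)² = Σfm² − (Σfm)²/n = 11758 − 982²/88 = 799.7727
Sample variance = 799.7727 / 87 = 9.1928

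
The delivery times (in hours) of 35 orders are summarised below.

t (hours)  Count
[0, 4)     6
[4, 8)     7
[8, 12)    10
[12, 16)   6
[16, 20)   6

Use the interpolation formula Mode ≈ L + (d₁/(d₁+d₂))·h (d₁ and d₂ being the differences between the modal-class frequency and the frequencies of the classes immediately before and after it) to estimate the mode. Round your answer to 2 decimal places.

Modal class: [8, 12) (highest frequency 10).
d₁ = 10 − 7 = 3, d₂ = 10 − 6 = 4
Mode ≈ 8 + (3/(3+4)) × 4 = 8 + 1.7143 = 9.7143

9.71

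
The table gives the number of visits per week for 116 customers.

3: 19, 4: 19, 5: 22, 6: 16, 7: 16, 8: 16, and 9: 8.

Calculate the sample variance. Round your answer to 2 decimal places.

3.51

Values: 3, 4, 5, 6, 7, 8, 9
n = 116, Σfx = 651, mean = 5.6121
Σfx² = 4057
Σf(x − x̄)² = Σfx² − (Σfx)²/n = 4057 − 651²/116 = 403.5431
Sample variance = 403.5431 / 115 = 3.5091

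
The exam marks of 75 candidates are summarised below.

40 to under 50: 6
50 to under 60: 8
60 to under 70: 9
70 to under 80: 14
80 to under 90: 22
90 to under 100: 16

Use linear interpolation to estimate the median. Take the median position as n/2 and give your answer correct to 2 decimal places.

80.23

Cumulative frequencies: 6, 14, 23, 37, 59, 75
n = 75; position = n/2 = 37.5.
This falls in the class 80 to under 90: L = 80, F = 37, f = 22, h = 10.
Median ≈ 80 + ((37.5 − 37) / 22) × 10 = 80.2273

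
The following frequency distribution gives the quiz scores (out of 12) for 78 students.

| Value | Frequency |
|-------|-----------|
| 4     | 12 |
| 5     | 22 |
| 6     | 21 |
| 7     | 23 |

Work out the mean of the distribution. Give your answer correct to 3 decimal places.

Values: 4, 5, 6, 7
Σfx = 12×4 + 22×5 + 21×6 + 23×7 = 445
n = Σf = 78
Mean = 445 / 78 = 5.7051

5.705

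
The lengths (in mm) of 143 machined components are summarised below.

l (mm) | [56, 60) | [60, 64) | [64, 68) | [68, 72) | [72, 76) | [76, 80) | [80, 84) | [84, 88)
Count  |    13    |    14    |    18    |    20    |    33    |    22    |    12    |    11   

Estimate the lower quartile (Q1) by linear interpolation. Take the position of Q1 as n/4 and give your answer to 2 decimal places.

Cumulative frequencies: 13, 27, 45, 65, 98, 120, 132, 143
n = 143; position = n/4 = 35.75.
This falls in the class [64, 68): L = 64, F = 27, f = 18, h = 4.
Lower quartile ≈ 64 + ((35.75 − 27) / 18) × 4 = 65.9444

65.94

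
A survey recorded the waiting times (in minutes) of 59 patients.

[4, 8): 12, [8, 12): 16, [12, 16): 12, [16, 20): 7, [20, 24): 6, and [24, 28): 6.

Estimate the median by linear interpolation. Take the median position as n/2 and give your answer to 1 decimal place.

Cumulative frequencies: 12, 28, 40, 47, 53, 59
n = 59; position = n/2 = 29.5.
This falls in the class [12, 16): L = 12, F = 28, f = 12, h = 4.
Median ≈ 12 + ((29.5 − 28) / 12) × 4 = 12.5000

12.5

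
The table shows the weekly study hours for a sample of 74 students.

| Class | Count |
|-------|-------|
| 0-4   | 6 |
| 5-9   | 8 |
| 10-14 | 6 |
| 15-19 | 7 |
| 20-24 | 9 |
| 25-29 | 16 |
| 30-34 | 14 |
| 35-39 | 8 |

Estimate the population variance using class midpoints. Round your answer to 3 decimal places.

Midpoints: 2, 7, 12, 17, 22, 27, 32, 37
n = 74, Σfm = 1633, mean = 22.0676
Σfm² = 44611
Σf(m − x̄)² = Σfm² − (Σfm)²/n = 44611 − 1633²/74 = 8574.6622
Population variance = 8574.6622 / 74 = 115.8738

115.874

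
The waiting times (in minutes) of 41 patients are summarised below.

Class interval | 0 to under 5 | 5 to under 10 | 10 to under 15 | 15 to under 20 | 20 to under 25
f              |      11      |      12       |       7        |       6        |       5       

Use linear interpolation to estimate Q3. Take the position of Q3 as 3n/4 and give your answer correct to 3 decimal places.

15.625

Cumulative frequencies: 11, 23, 30, 36, 41
n = 41; position = 3n/4 = 30.75.
This falls in the class 15 to under 20: L = 15, F = 30, f = 6, h = 5.
Upper quartile ≈ 15 + ((30.75 − 30) / 6) × 5 = 15.6250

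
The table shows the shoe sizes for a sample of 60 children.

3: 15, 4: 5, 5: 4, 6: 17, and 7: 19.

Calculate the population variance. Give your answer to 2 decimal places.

Values: 3, 4, 5, 6, 7
n = 60, Σfx = 320, mean = 5.3333
Σfx² = 1858
Σf(x − x̄)² = Σfx² − (Σfx)²/n = 1858 − 320²/60 = 151.3333
Population variance = 151.3333 / 60 = 2.5222

2.52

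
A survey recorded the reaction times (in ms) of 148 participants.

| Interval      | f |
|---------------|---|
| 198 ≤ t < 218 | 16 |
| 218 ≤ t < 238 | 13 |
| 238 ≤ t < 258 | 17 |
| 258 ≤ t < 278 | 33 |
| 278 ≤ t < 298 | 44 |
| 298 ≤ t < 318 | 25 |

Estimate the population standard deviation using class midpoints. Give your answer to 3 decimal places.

Midpoints: 208, 228, 248, 268, 288, 308
n = 148, Σfm = 39724, mean = 268.4054
Σfm² = 10804912
Σf(m − x̄)² = Σfm² − (Σfm)²/n = 10804912 − 39724²/148 = 142775.6757
Population variance = 142775.6757 / 148 = 964.7005
Standard deviation = √964.7005 = 31.0596

31.060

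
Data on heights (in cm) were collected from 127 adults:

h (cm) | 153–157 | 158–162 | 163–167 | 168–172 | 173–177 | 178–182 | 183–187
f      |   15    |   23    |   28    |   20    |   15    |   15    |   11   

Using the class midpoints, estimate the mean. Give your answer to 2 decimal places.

Midpoints: 155, 160, 165, 170, 175, 180, 185
Σfm = 15×155 + 23×160 + 28×165 + 20×170 + 15×175 + 15×180 + 11×185 = 21385
n = Σf = 127
Mean = 21385 / 127 = 168.3858

168.39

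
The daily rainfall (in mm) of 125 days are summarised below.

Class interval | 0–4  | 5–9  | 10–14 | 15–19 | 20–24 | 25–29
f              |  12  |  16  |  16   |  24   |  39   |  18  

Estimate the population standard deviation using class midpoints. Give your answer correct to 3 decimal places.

7.725

Midpoints: 2, 7, 12, 17, 22, 27
n = 125, Σfm = 2080, mean = 16.6400
Σfm² = 42070
Σf(m − x̄)² = Σfm² − (Σfm)²/n = 42070 − 2080²/125 = 7458.8000
Population variance = 7458.8000 / 125 = 59.6704
Standard deviation = √59.6704 = 7.7247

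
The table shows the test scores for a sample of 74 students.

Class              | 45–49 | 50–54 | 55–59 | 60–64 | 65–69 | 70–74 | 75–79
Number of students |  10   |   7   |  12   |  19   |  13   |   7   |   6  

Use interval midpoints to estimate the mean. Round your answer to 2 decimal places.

Midpoints: 47, 52, 57, 62, 67, 72, 77
Σfm = 10×47 + 7×52 + 12×57 + 19×62 + 13×67 + 7×72 + 6×77 = 4533
n = Σf = 74
Mean = 4533 / 74 = 61.2568

61.26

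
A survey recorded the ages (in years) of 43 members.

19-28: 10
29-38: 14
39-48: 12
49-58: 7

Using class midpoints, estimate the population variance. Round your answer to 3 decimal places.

102.434

Midpoints: 23.5, 33.5, 43.5, 53.5
n = 43, Σfm = 1600.5, mean = 37.2209
Σfm² = 63976.75
Σf(m − x̄)² = Σfm² − (Σfm)²/n = 63976.75 − 1600.5²/43 = 4404.6512
Population variance = 4404.6512 / 43 = 102.4337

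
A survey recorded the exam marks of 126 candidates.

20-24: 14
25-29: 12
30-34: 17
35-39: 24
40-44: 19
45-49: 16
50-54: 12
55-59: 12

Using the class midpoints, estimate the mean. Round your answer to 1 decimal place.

39.1

Midpoints: 22, 27, 32, 37, 42, 47, 52, 57
Σfm = 14×22 + 12×27 + 17×32 + 24×37 + 19×42 + 16×47 + 12×52 + 12×57 = 4922
n = Σf = 126
Mean = 4922 / 126 = 39.0635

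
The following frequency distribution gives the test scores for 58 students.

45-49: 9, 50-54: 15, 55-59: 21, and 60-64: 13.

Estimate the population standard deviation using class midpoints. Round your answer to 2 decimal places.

Midpoints: 47, 52, 57, 62
n = 58, Σfm = 3206, mean = 55.2759
Σfm² = 178642
Σf(m − x̄)² = Σfm² − (Σfm)²/n = 178642 − 3206²/58 = 1427.5862
Population variance = 1427.5862 / 58 = 24.6136
Standard deviation = √24.6136 = 4.9612

4.96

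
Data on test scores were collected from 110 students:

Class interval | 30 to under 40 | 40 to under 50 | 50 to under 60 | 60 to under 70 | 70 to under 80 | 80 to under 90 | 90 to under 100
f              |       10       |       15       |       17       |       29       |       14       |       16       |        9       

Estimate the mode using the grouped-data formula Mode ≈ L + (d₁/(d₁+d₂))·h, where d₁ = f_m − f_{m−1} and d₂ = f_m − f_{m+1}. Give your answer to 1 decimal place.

Modal class: 60 to under 70 (highest frequency 29).
d₁ = 29 − 17 = 12, d₂ = 29 − 14 = 15
Mode ≈ 60 + (12/(12+15)) × 10 = 60 + 4.4444 = 64.4444

64.4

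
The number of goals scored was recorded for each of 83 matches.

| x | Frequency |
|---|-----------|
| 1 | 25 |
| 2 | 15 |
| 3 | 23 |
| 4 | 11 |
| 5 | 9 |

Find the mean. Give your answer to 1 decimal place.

2.6

Values: 1, 2, 3, 4, 5
Σfx = 25×1 + 15×2 + 23×3 + 11×4 + 9×5 = 213
n = Σf = 83
Mean = 213 / 83 = 2.5663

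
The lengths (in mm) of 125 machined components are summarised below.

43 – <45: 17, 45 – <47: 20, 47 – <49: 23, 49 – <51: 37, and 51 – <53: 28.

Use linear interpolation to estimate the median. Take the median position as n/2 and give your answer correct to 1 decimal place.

49.1

Cumulative frequencies: 17, 37, 60, 97, 125
n = 125; position = n/2 = 62.5.
This falls in the class 49 – <51: L = 49, F = 60, f = 37, h = 2.
Median ≈ 49 + ((62.5 − 60) / 37) × 2 = 49.1351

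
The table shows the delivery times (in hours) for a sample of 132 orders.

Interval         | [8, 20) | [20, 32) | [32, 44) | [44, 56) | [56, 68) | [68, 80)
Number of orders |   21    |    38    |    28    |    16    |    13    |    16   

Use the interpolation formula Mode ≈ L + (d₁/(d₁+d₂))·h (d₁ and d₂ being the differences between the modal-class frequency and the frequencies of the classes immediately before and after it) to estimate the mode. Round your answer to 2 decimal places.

27.56

Modal class: [20, 32) (highest frequency 38).
d₁ = 38 − 21 = 17, d₂ = 38 − 28 = 10
Mode ≈ 20 + (17/(17+10)) × 12 = 20 + 7.5556 = 27.5556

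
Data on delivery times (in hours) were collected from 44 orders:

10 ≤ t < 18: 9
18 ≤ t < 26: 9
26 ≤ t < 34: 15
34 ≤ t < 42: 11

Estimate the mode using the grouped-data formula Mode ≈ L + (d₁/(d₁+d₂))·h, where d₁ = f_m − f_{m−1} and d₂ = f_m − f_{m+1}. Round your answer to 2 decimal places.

30.80

Modal class: 26 ≤ t < 34 (highest frequency 15).
d₁ = 15 − 9 = 6, d₂ = 15 − 11 = 4
Mode ≈ 26 + (6/(6+4)) × 8 = 26 + 4.8000 = 30.8000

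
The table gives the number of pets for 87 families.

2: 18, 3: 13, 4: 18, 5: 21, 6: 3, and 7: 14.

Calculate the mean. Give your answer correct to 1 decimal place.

Values: 2, 3, 4, 5, 6, 7
Σfx = 18×2 + 13×3 + 18×4 + 21×5 + 3×6 + 14×7 = 368
n = Σf = 87
Mean = 368 / 87 = 4.2299

4.2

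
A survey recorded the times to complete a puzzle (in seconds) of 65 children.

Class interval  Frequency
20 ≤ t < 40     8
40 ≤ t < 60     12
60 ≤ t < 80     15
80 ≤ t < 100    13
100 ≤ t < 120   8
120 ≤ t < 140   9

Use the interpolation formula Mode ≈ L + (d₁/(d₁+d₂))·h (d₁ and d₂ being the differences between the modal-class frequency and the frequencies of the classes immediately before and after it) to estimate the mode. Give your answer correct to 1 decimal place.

72.0

Modal class: 60 ≤ t < 80 (highest frequency 15).
d₁ = 15 − 12 = 3, d₂ = 15 − 13 = 2
Mode ≈ 60 + (3/(3+2)) × 20 = 60 + 12.0000 = 72.0000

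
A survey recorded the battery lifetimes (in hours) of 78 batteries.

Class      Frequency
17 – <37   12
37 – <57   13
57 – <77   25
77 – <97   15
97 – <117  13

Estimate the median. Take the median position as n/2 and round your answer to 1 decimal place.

Cumulative frequencies: 12, 25, 50, 65, 78
n = 78; position = n/2 = 39.
This falls in the class 57 – <77: L = 57, F = 25, f = 25, h = 20.
Median ≈ 57 + ((39 − 25) / 25) × 20 = 68.2000

68.2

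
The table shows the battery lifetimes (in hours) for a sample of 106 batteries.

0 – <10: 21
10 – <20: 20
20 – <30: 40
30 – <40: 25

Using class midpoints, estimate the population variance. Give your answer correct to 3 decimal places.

109.514

Midpoints: 5, 15, 25, 35
n = 106, Σfm = 2280, mean = 21.5094
Σfm² = 60650
Σf(m − x̄)² = Σfm² − (Σfm)²/n = 60650 − 2280²/106 = 11608.4906
Population variance = 11608.4906 / 106 = 109.5141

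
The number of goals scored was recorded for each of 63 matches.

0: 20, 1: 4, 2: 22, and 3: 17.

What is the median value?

Cumulative frequencies: 20, 24, 46, 63
n = 63, so the median is the value in position (n+1)/2 = 32.
Position 32 falls at value 2.

2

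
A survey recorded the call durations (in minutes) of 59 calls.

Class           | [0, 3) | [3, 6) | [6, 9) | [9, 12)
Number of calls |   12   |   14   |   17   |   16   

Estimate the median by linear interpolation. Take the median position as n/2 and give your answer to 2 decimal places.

Cumulative frequencies: 12, 26, 43, 59
n = 59; position = n/2 = 29.5.
This falls in the class [6, 9): L = 6, F = 26, f = 17, h = 3.
Median ≈ 6 + ((29.5 − 26) / 17) × 3 = 6.6176

6.62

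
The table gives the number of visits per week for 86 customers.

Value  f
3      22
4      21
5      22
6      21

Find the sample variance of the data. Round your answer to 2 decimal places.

1.26

Values: 3, 4, 5, 6
n = 86, Σfx = 386, mean = 4.4884
Σfx² = 1840
Σf(x − x̄)² = Σfx² − (Σfx)²/n = 1840 − 386²/86 = 107.4884
Sample variance = 107.4884 / 85 = 1.2646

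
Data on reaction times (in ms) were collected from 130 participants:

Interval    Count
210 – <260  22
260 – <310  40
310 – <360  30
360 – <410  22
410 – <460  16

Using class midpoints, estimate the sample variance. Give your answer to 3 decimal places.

Midpoints: 235, 285, 335, 385, 435
n = 130, Σfm = 42050, mean = 323.4615
Σfm² = 14119250
Σf(m − x̄)² = Σfm² − (Σfm)²/n = 14119250 − 42050²/130 = 517692.3077
Sample variance = 517692.3077 / 129 = 4013.1187

4013.119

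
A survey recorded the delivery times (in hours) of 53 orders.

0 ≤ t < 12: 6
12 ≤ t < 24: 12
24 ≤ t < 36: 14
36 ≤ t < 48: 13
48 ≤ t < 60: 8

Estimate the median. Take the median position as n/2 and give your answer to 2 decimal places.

Cumulative frequencies: 6, 18, 32, 45, 53
n = 53; position = n/2 = 26.5.
This falls in the class 24 ≤ t < 36: L = 24, F = 18, f = 14, h = 12.
Median ≈ 24 + ((26.5 − 18) / 14) × 12 = 31.2857

31.29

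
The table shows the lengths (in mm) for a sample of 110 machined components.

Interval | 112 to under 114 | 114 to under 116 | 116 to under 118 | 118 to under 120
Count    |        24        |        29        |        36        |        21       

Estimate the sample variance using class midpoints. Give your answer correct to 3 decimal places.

Midpoints: 113, 115, 117, 119
n = 110, Σfm = 12758, mean = 115.9818
Σfm² = 1480166
Σf(m − x̄)² = Σfm² − (Σfm)²/n = 1480166 − 12758²/110 = 469.9636
Sample variance = 469.9636 / 109 = 4.3116

4.312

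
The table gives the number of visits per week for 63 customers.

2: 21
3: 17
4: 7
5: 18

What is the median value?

3

Cumulative frequencies: 21, 38, 45, 63
n = 63, so the median is the value in position (n+1)/2 = 32.
Position 32 falls at value 3.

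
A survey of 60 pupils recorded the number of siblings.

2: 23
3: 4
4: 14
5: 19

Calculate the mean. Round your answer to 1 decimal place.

3.5

Values: 2, 3, 4, 5
Σfx = 23×2 + 4×3 + 14×4 + 19×5 = 209
n = Σf = 60
Mean = 209 / 60 = 3.4833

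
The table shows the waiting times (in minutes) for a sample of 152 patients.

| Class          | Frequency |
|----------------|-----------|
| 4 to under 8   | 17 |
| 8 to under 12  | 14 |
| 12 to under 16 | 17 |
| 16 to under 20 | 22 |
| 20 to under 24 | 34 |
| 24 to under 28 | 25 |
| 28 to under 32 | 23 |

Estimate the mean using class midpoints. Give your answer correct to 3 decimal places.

Midpoints: 6, 10, 14, 18, 22, 26, 30
Σfm = 17×6 + 14×10 + 17×14 + 22×18 + 34×22 + 25×26 + 23×30 = 2964
n = Σf = 152
Mean = 2964 / 152 = 19.5000

19.500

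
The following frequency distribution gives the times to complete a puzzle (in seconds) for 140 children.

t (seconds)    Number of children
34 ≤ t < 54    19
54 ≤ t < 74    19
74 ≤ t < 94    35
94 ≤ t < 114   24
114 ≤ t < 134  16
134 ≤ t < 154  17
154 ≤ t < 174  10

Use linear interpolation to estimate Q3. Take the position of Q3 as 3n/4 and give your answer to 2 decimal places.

Cumulative frequencies: 19, 38, 73, 97, 113, 130, 140
n = 140; position = 3n/4 = 105.
This falls in the class 114 ≤ t < 134: L = 114, F = 97, f = 16, h = 20.
Upper quartile ≈ 114 + ((105 − 97) / 16) × 20 = 124.0000

124.00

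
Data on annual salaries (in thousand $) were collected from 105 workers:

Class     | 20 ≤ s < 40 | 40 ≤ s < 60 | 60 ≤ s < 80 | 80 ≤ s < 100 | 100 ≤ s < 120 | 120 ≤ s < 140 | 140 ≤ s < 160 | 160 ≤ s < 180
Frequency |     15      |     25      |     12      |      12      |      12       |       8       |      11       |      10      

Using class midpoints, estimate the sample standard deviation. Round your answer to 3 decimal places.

Midpoints: 30, 50, 70, 90, 110, 130, 150, 170
n = 105, Σfm = 9330, mean = 88.8571
Σfm² = 1048900
Σf(m − x̄)² = Σfm² − (Σfm)²/n = 1048900 − 9330²/105 = 219862.8571
Sample variance = 219862.8571 / 104 = 2114.0659
Standard deviation = √2114.0659 = 45.9790

45.979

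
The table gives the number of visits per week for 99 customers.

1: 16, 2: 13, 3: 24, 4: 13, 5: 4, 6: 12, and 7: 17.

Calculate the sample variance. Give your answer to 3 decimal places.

4.300

Values: 1, 2, 3, 4, 5, 6, 7
n = 99, Σfx = 377, mean = 3.8081
Σfx² = 1857
Σf(x − x̄)² = Σfx² − (Σfx)²/n = 1857 − 377²/99 = 421.3535
Sample variance = 421.3535 / 98 = 4.2995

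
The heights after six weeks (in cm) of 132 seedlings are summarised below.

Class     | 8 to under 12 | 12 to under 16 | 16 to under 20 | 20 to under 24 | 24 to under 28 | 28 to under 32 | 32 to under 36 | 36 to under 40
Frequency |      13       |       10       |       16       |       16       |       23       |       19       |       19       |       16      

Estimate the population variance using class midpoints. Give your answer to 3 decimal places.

Midpoints: 10, 14, 18, 22, 26, 30, 34, 38
n = 132, Σfm = 3332, mean = 25.2424
Σfm² = 93904
Σf(m − x̄)² = Σfm² − (Σfm)²/n = 93904 − 3332²/132 = 9796.2424
Population variance = 9796.2424 / 132 = 74.2140

74.214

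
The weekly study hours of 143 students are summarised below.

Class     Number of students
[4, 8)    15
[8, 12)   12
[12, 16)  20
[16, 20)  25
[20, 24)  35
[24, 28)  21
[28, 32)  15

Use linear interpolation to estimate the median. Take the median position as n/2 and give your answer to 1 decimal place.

Cumulative frequencies: 15, 27, 47, 72, 107, 128, 143
n = 143; position = n/2 = 71.5.
This falls in the class [16, 20): L = 16, F = 47, f = 25, h = 4.
Median ≈ 16 + ((71.5 − 47) / 25) × 4 = 19.9200

19.9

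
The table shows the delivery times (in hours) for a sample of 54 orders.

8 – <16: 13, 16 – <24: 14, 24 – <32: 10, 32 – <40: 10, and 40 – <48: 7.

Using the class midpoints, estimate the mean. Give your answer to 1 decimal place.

25.6

Midpoints: 12, 20, 28, 36, 44
Σfm = 13×12 + 14×20 + 10×28 + 10×36 + 7×44 = 1384
n = Σf = 54
Mean = 1384 / 54 = 25.6296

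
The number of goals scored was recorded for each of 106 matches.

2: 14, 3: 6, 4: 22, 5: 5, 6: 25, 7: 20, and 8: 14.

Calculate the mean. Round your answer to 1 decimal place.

Values: 2, 3, 4, 5, 6, 7, 8
Σfx = 14×2 + 6×3 + 22×4 + 5×5 + 25×6 + 20×7 + 14×8 = 561
n = Σf = 106
Mean = 561 / 106 = 5.2925

5.3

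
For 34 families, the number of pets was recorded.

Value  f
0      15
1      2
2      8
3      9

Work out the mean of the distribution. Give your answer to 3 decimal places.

Values: 0, 1, 2, 3
Σfx = 15×0 + 2×1 + 8×2 + 9×3 = 45
n = Σf = 34
Mean = 45 / 34 = 1.3235

1.324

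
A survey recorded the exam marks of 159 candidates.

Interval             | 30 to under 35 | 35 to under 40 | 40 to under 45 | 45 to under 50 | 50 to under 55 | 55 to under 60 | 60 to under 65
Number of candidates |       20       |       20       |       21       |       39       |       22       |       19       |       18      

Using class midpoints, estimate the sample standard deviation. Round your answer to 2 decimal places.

Midpoints: 32.5, 37.5, 42.5, 47.5, 52.5, 57.5, 62.5
n = 159, Σfm = 7517.5, mean = 47.2799
Σfm² = 368943.75
Σf(m − x̄)² = Σfm² − (Σfm)²/n = 368943.75 − 7517.5²/159 = 13517.2956
Sample variance = 13517.2956 / 158 = 85.5525
Standard deviation = √85.5525 = 9.2495

9.25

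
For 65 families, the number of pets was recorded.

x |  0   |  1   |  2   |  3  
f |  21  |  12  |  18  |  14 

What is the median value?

Cumulative frequencies: 21, 33, 51, 65
n = 65, so the median is the value in position (n+1)/2 = 33.
Position 33 falls at value 1.

1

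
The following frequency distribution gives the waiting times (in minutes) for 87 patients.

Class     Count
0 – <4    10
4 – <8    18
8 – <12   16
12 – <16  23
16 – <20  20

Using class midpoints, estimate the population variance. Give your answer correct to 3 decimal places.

Midpoints: 2, 6, 10, 14, 18
n = 87, Σfm = 970, mean = 11.1494
Σfm² = 13276
Σf(m − x̄)² = Σfm² − (Σfm)²/n = 13276 − 970²/87 = 2461.0575
Population variance = 2461.0575 / 87 = 28.2880

28.288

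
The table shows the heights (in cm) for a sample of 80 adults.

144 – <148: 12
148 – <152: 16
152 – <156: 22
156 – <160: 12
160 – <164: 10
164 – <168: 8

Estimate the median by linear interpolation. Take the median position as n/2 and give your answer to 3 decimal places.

Cumulative frequencies: 12, 28, 50, 62, 72, 80
n = 80; position = n/2 = 40.
This falls in the class 152 – <156: L = 152, F = 28, f = 22, h = 4.
Median ≈ 152 + ((40 − 28) / 22) × 4 = 154.1818

154.182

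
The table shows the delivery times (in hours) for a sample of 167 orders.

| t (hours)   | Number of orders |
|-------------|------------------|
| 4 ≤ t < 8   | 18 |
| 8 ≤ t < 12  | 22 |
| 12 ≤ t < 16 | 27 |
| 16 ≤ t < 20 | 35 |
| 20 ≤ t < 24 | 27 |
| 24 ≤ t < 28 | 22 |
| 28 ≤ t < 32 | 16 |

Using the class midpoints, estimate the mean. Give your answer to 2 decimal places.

Midpoints: 6, 10, 14, 18, 22, 26, 30
Σfm = 18×6 + 22×10 + 27×14 + 35×18 + 27×22 + 22×26 + 16×30 = 2982
n = Σf = 167
Mean = 2982 / 167 = 17.8563

17.86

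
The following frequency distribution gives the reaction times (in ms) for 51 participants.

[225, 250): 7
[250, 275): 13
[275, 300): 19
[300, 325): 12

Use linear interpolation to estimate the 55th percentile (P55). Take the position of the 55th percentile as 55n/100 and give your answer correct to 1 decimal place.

Cumulative frequencies: 7, 20, 39, 51
n = 51; position = 55n/100 = 28.05.
This falls in the class [275, 300): L = 275, F = 20, f = 19, h = 25.
55th percentile ≈ 275 + ((28.05 − 20) / 19) × 25 = 285.5921

285.6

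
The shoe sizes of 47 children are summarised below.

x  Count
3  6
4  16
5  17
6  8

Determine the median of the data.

Cumulative frequencies: 6, 22, 39, 47
n = 47, so the median is the value in position (n+1)/2 = 24.
Position 24 falls at value 5.

5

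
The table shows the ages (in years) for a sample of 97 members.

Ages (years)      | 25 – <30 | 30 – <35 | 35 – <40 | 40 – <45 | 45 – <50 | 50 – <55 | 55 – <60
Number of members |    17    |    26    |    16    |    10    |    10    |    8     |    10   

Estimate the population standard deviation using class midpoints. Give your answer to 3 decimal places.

Midpoints: 27.5, 32.5, 37.5, 42.5, 47.5, 52.5, 57.5
n = 97, Σfm = 3807.5, mean = 39.2526
Σfm² = 158556.25
Σf(m − x̄)² = Σfm² − (Σfm)²/n = 158556.25 − 3807.5²/97 = 9102.0619
Population variance = 9102.0619 / 97 = 93.8357
Standard deviation = √93.8357 = 9.6869

9.687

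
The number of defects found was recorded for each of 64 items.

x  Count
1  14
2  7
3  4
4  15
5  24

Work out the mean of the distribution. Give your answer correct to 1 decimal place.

3.4

Values: 1, 2, 3, 4, 5
Σfx = 14×1 + 7×2 + 4×3 + 15×4 + 24×5 = 220
n = Σf = 64
Mean = 220 / 64 = 3.4375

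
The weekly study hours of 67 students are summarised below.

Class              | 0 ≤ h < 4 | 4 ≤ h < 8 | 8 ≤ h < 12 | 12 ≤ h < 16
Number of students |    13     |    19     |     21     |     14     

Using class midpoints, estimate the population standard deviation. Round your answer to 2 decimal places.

Midpoints: 2, 6, 10, 14
n = 67, Σfm = 546, mean = 8.1493
Σfm² = 5580
Σf(m − x̄)² = Σfm² − (Σfm)²/n = 5580 − 546²/67 = 1130.5075
Population variance = 1130.5075 / 67 = 16.8732
Standard deviation = √16.8732 = 4.1077

4.11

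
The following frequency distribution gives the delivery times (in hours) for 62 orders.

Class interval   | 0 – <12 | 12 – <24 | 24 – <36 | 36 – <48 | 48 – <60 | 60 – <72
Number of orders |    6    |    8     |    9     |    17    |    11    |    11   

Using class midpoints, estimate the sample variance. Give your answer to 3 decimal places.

350.291

Midpoints: 6, 18, 30, 42, 54, 66
n = 62, Σfm = 2484, mean = 40.0645
Σfm² = 120888
Σf(m − x̄)² = Σfm² − (Σfm)²/n = 120888 − 2484²/62 = 21367.7419
Sample variance = 21367.7419 / 61 = 350.2909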